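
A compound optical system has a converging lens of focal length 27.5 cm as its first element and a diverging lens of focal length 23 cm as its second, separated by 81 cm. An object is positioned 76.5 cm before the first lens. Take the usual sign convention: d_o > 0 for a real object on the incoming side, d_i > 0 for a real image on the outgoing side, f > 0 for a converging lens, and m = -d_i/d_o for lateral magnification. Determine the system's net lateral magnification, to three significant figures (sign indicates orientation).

First lens: d_i1 = 1/(1/27.5 - 1/76.5) = 42.934 cm.
m_1 = -(42.934)/76.5 = -0.5612.
Object distance for lens 2: d_o2 = 81 - 42.934 = 38.066 cm.
Second lens: d_i2 = 1/(1/(-23) - 1/(38.066)) = -14.337 cm.
m_2 = -(-14.337)/(38.066) = 0.3766.
Overall magnification: m = m_1 m_2 = -0.2114.

-0.211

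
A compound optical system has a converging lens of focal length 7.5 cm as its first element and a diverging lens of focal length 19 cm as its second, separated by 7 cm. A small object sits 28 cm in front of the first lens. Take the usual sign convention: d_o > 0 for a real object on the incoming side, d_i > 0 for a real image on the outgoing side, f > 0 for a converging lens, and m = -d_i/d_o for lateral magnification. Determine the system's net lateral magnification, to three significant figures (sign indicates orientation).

Applying the thin-lens equation to the first lens, 1/7.5 = 1/28 + 1/d_i1, which gives d_i1 = 10.244 cm.
Its lateral magnification is m_1 = -d_i1/d_o1 = -(10.244)/28 = -0.3659.
Since 10.244 cm > 7 cm, the first image lies past the second lens and serves as a virtual object: d_o2 = L - d_i1 = -3.244 cm.
Applying the thin-lens equation again with f_2 = -19 cm and d_o2 = -3.244 cm gives d_i2 = 3.912 cm.
m_2 = -(3.912)/(-3.244) = 1.2059.
Overall magnification: m = m_1 m_2 = -0.4412.

-0.441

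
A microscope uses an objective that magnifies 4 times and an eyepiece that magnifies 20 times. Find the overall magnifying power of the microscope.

The overall magnification of a compound microscope is the product of the objective and eyepiece magnifications:
M = M_obj x M_eye = 4 x 20 = 80.

80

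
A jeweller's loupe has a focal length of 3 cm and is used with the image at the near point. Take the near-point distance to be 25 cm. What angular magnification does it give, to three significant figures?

M = 1 + D/f = 1 + 25/3 = 9.333.

9.33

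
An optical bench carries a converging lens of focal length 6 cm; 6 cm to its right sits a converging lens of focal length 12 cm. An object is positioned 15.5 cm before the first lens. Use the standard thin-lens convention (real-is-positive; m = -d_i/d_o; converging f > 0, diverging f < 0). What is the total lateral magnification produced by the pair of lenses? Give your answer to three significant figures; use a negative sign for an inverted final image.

-0.480

First lens: d_i1 = 1/(1/6 - 1/15.5) = 9.789 cm.
m_1 = -(9.789)/15.5 = -0.6316.
Since 9.789 cm > 6 cm, the first image lies past the second lens and serves as a virtual object: d_o2 = L - d_i1 = -3.789 cm.
Second lens: d_i2 = 1/(1/12 - 1/(-3.789)) = 2.880 cm.
m_2 = -(2.880)/(-3.789) = 0.7600.
Overall magnification: m = m_1 m_2 = -0.4800.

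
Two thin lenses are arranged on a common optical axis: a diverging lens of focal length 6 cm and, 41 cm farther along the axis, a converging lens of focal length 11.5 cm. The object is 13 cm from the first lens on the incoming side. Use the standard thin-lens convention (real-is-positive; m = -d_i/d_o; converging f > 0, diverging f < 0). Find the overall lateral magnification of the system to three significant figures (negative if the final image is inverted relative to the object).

-0.108

First lens: d_i1 = 1/(1/(-6) - 1/13) = -4.105 cm.
m_1 = -(-4.105)/13 = 0.3158.
The intermediate image is virtual, 4.105 cm to the left of lens 1, so d_o2 = L - d_i1 = 41 - (-4.105) = 45.105 cm.
Second lens: d_i2 = 1/(1/11.5 - 1/(45.105)) = 15.435 cm.
m_2 = -(15.435)/(45.105) = -0.3422.
The system's lateral magnification is m_1 m_2 = (0.3158)(-0.3422) = -0.1081.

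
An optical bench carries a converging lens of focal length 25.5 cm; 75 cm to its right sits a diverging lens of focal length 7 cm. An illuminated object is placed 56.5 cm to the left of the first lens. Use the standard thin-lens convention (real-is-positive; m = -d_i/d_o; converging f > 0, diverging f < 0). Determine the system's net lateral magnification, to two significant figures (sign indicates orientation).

-0.16

Applying the thin-lens equation to the first lens, 1/25.5 = 1/56.5 + 1/d_i1, which gives d_i1 = 46.476 cm.
Its lateral magnification is m_1 = -d_i1/d_o1 = -(46.476)/56.5 = -0.8226.
Object distance for lens 2: d_o2 = 75 - 46.476 = 28.524 cm.
Applying the thin-lens equation again with f_2 = -7 cm and d_o2 = 28.524 cm gives d_i2 = -5.621 cm.
m_2 = -(-5.621)/(28.524) = 0.1970.
Overall magnification: m = m_1 m_2 = -0.1621.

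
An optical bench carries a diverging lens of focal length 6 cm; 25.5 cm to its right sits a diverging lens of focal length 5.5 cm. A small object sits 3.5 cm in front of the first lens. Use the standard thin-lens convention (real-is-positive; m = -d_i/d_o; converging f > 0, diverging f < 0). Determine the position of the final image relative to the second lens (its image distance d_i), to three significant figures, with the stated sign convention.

Lens 1: 1/d_i1 = 1/f_1 - 1/d_o1 = 1/(-6) - 1/3.5 = -0.45238 cm^-1, so d_i1 = -2.211 cm.
The intermediate image is virtual, 2.211 cm to the left of lens 1, so d_o2 = L - d_i1 = 25.5 - (-2.211) = 27.711 cm.
Lens 2: 1/d_i2 = 1/f_2 - 1/d_o2 = 1/(-5.5) - 1/(27.711) = -0.21791 cm^-1, so d_i2 = -4.589 cm.

-4.59 cm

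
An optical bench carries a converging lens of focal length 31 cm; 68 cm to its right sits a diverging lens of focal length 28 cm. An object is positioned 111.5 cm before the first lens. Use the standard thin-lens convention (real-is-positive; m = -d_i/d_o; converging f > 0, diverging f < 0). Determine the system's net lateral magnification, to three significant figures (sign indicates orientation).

First lens: d_i1 = 1/(1/31 - 1/111.5) = 42.938 cm.
m_1 = -(42.938)/111.5 = -0.3851.
The intermediate image is 42.938 cm to the right of lens 1, so d_o2 = L - d_i1 = 68 - 42.938 = 25.062 cm.
Second lens: d_i2 = 1/(1/(-28) - 1/(25.062)) = -13.225 cm.
m_2 = -(-13.225)/(25.062) = 0.5277.
Overall magnification: m = m_1 m_2 = -0.2032.

-0.203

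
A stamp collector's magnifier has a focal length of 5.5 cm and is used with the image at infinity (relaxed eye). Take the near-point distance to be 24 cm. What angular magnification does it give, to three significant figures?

4.36

M = D/f = 24/5.5 = 4.364.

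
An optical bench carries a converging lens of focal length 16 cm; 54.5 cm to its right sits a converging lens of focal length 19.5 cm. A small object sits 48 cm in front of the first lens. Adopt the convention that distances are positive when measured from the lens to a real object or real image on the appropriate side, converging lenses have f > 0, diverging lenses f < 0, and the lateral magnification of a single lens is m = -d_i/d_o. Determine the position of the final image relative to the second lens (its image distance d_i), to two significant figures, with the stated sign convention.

Applying the thin-lens equation to the first lens, 1/16 = 1/48 + 1/d_i1, which gives d_i1 = 24.000 cm.
The intermediate image is 24.000 cm to the right of lens 1, so d_o2 = L - d_i1 = 54.5 - 24.000 = 30.500 cm.
Applying the thin-lens equation again with f_2 = 19.5 cm and d_o2 = 30.500 cm gives d_i2 = 54.068 cm.

54 cm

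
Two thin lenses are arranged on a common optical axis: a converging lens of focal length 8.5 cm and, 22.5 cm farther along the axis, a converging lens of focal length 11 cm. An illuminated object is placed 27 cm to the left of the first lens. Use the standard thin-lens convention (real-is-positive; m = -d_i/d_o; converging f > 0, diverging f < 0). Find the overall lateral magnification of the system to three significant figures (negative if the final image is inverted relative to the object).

-5.58

Lens 1: 1/d_i1 = 1/f_1 - 1/d_o1 = 1/8.5 - 1/27 = 0.08061 cm^-1, so d_i1 = 12.405 cm.
m_1 = -(12.405)/27 = -0.4595.
Object distance for lens 2: d_o2 = 22.5 - 12.405 = 10.095 cm.
Lens 2: 1/d_i2 = 1/f_2 - 1/d_o2 = 1/11 - 1/(10.095) = -0.00815 cm^-1, so d_i2 = -122.642 cm.
m_2 = -(-122.642)/(10.095) = 12.1493.
Total m = m_1 x m_2 = (-0.4595)(12.1493) = -5.5821.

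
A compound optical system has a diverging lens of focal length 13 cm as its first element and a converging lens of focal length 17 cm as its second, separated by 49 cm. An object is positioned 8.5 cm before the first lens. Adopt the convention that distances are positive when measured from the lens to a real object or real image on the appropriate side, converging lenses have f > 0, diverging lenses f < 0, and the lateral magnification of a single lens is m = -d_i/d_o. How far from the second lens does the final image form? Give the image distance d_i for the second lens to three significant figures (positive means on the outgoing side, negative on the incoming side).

First lens: d_i1 = 1/(1/(-13) - 1/8.5) = -5.140 cm.
With d_i1 < 0 the first image is virtual and lies on the object side; the object distance for lens 2 is d_o2 = 49 - (-5.140) = 54.140 cm.
Second lens: d_i2 = 1/(1/17 - 1/(54.140)) = 24.781 cm.

24.8 cm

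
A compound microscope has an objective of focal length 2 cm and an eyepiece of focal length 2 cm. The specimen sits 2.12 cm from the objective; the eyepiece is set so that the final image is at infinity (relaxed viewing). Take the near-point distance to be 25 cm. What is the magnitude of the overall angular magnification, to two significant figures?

Objective: 1/d_i = 1/f_obj - 1/d_o = 1/2 - 1/2.12 = 0.02830 cm^-1, so d_i = 35.333 cm.
m_obj = -d_i/d_o = -35.333/2.12 = -16.667.
Eyepiece angular magnification (image at infinity): M_eye = D/f_e = 25/2 = 12.500.
Overall M = m_obj x M_eye = (-16.667)(12.500) = -208.33.
|M| = 208.33.

210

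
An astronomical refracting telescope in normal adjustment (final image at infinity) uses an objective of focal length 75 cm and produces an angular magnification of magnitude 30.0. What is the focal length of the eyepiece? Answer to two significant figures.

|M| = f_obj/f_eye, so f_eye = f_obj/|M| = 75/30.0 = 2.500 cm.

2.5 cm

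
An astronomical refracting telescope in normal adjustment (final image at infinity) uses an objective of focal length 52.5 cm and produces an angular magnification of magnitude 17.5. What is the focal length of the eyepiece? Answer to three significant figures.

|M| = f_obj/f_eye, so f_eye = f_obj/|M| = 52.5/17.5 = 3.000 cm.

3.00 cm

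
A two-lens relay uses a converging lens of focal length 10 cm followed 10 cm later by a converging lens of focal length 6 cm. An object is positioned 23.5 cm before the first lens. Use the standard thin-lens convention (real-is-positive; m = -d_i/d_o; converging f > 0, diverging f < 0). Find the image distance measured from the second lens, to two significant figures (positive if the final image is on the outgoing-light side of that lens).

First lens: d_i1 = 1/(1/10 - 1/23.5) = 17.407 cm.
Since 17.407 cm > 10 cm, the first image lies past the second lens and serves as a virtual object: d_o2 = L - d_i1 = -7.407 cm.
Second lens: d_i2 = 1/(1/6 - 1/(-7.407)) = 3.315 cm.

3.3 cm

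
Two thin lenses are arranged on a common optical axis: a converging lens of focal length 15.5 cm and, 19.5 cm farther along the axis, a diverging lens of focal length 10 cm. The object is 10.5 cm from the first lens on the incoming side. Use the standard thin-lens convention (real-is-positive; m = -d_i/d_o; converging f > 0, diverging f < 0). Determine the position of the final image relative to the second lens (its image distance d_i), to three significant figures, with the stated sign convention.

Lens 1: 1/d_i1 = 1/f_1 - 1/d_o1 = 1/15.5 - 1/10.5 = -0.03072 cm^-1, so d_i1 = -32.550 cm.
With d_i1 < 0 the first image is virtual and lies on the object side; the object distance for lens 2 is d_o2 = 19.5 - (-32.550) = 52.050 cm.
Lens 2: 1/d_i2 = 1/f_2 - 1/d_o2 = 1/(-10) - 1/(52.050) = -0.11921 cm^-1, so d_i2 = -8.388 cm.

-8.39 cm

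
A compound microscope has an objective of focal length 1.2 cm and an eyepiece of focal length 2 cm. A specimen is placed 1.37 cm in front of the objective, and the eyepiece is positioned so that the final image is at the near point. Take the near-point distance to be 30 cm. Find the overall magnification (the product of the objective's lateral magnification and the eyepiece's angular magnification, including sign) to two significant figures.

-110

Objective: 1/d_i = 1/f_obj - 1/d_o = 1/1.2 - 1/1.37 = 0.10341 cm^-1, so d_i = 9.671 cm.
m_obj = -d_i/d_o = -9.671/1.37 = -7.059.
Eyepiece angular magnification (image at near point): M_eye = 1 + D/f_e = 1 + 30/2 = 16.000.
Overall M = m_obj x M_eye = (-7.059)(16.000) = -112.94.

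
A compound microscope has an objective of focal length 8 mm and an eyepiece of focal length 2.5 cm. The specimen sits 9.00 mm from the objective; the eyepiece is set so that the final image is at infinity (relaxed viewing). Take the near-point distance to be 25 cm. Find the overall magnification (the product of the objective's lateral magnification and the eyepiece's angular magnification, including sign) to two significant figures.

-80

Convert to cm: f_obj = 8 mm = 0.8 cm; d_o = 9.00 mm = 0.90 cm.
Objective: 1/d_i = 1/f_obj - 1/d_o = 1/0.8 - 1/0.90 = 0.13889 cm^-1, so d_i = 7.200 cm.
m_obj = -d_i/d_o = -7.200/0.90 = -8.000.
Eyepiece angular magnification (image at infinity): M_eye = D/f_e = 25/2.5 = 10.000.
Overall M = m_obj x M_eye = (-8.000)(10.000) = -80.00.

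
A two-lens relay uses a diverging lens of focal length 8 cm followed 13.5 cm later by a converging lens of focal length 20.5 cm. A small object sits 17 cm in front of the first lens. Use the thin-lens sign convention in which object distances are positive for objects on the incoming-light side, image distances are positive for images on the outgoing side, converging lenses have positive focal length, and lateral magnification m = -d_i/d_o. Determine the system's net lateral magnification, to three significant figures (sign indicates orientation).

4.21

First lens: d_i1 = 1/(1/(-8) - 1/17) = -5.440 cm.
m_1 = -(-5.440)/17 = 0.3200.
The intermediate image is virtual, 5.440 cm to the left of lens 1, so d_o2 = L - d_i1 = 13.5 - (-5.440) = 18.940 cm.
Second lens: d_i2 = 1/(1/20.5 - 1/(18.940)) = -248.891 cm.
m_2 = -(-248.891)/(18.940) = 13.1410.
The system's lateral magnification is m_1 m_2 = (0.3200)(13.1410) = 4.2051.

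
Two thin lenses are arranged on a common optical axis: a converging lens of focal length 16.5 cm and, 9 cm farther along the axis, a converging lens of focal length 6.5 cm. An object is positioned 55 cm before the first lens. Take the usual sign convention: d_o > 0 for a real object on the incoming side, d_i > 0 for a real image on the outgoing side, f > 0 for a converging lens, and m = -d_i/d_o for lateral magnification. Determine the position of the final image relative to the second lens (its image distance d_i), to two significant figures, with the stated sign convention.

4.5 cm

Applying the thin-lens equation to the first lens, 1/16.5 = 1/55 + 1/d_i1, which gives d_i1 = 23.571 cm.
This image would form 23.571 cm past lens 1, i.e. 14.571 cm beyond lens 2, so it is a virtual object for lens 2: d_o2 = 9 - 23.571 = -14.571 cm.
Applying the thin-lens equation again with f_2 = 6.5 cm and d_o2 = -14.571 cm gives d_i2 = 4.495 cm.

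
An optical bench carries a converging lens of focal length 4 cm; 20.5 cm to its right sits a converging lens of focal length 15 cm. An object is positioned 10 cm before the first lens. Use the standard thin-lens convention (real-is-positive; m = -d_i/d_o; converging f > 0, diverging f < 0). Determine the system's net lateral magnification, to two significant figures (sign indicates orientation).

Lens 1: 1/d_i1 = 1/f_1 - 1/d_o1 = 1/4 - 1/10 = 0.15000 cm^-1, so d_i1 = 6.667 cm.
m_1 = -(6.667)/10 = -0.6667.
That image sits 13.833 cm in front of the second lens, so d_o2 = 13.833 cm.
Lens 2: 1/d_i2 = 1/f_2 - 1/d_o2 = 1/15 - 1/(13.833) = -0.00562 cm^-1, so d_i2 = -177.857 cm.
m_2 = -(-177.857)/(13.833) = 12.8571.
Total m = m_1 x m_2 = (-0.6667)(12.8571) = -8.5714.

-8.6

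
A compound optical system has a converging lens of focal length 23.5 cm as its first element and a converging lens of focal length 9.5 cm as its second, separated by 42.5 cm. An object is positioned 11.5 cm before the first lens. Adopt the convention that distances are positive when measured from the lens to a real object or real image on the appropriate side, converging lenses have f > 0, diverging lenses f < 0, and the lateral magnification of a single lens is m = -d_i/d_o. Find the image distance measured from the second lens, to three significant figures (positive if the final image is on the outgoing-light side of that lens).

Lens 1: 1/d_i1 = 1/f_1 - 1/d_o1 = 1/23.5 - 1/11.5 = -0.04440 cm^-1, so d_i1 = -22.521 cm.
With d_i1 < 0 the first image is virtual and lies on the object side; the object distance for lens 2 is d_o2 = 42.5 - (-22.521) = 65.021 cm.
Lens 2: 1/d_i2 = 1/f_2 - 1/d_o2 = 1/9.5 - 1/(65.021) = 0.08988 cm^-1, so d_i2 = 11.126 cm.

11.1 cm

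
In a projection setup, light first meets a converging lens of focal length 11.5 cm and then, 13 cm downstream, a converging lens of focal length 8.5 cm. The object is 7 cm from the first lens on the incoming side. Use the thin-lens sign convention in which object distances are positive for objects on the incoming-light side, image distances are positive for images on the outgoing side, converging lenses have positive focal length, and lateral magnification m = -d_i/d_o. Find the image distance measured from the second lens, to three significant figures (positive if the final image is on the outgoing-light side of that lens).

Lens 1: 1/d_i1 = 1/f_1 - 1/d_o1 = 1/11.5 - 1/7 = -0.05590 cm^-1, so d_i1 = -17.889 cm.
With d_i1 < 0 the first image is virtual and lies on the object side; the object distance for lens 2 is d_o2 = 13 - (-17.889) = 30.889 cm.
Lens 2: 1/d_i2 = 1/f_2 - 1/d_o2 = 1/8.5 - 1/(30.889) = 0.08527 cm^-1, so d_i2 = 11.727 cm.

11.7 cm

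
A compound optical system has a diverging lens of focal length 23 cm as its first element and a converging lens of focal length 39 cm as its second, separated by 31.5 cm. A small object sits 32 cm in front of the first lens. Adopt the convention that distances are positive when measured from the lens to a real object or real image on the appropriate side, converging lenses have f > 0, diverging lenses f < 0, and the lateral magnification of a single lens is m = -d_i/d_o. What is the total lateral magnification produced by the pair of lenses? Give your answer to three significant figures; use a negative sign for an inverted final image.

-2.77

Lens 1: 1/d_i1 = 1/f_1 - 1/d_o1 = 1/(-23) - 1/32 = -0.07473 cm^-1, so d_i1 = -13.382 cm.
m_1 = -(-13.382)/32 = 0.4182.
The intermediate image is virtual, 13.382 cm to the left of lens 1, so d_o2 = L - d_i1 = 31.5 - (-13.382) = 44.882 cm.
Lens 2: 1/d_i2 = 1/f_2 - 1/d_o2 = 1/39 - 1/(44.882) = 0.00336 cm^-1, so d_i2 = 297.594 cm.
m_2 = -(297.594)/(44.882) = -6.6306.
Total m = m_1 x m_2 = (0.4182)(-6.6306) = -2.7728.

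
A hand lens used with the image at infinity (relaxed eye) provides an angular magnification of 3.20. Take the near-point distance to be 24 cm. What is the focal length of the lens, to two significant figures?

For the image at infinity, M = D/f.
f = D/M = 24/3.2 = 7.500 cm.

7.5 cm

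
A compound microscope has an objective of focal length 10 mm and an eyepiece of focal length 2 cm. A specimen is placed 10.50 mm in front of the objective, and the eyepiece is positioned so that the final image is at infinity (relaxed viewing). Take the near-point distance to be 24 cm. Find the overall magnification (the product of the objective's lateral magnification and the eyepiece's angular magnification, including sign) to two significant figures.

-240

Convert to cm: f_obj = 10 mm = 1 cm; d_o = 10.50 mm = 1.05 cm.
Objective: 1/d_i = 1/f_obj - 1/d_o = 1/1 - 1/1.05 = 0.04762 cm^-1, so d_i = 21.000 cm.
m_obj = -d_i/d_o = -21.000/1.05 = -20.000.
Eyepiece angular magnification (image at infinity): M_eye = D/f_e = 24/2 = 12.000.
Overall M = m_obj x M_eye = (-20.000)(12.000) = -240.00.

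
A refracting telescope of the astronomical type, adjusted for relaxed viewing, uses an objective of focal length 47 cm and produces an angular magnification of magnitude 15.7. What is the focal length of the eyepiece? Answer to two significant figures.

|M| = f_obj/f_eye, so f_eye = f_obj/|M| = 47/15.7 = 2.994 cm.

3.0 cm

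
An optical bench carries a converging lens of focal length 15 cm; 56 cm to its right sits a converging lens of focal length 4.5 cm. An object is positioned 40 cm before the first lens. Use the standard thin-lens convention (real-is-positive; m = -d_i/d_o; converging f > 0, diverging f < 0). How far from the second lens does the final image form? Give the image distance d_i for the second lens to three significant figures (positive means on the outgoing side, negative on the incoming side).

5.24 cm

Lens 1: 1/d_i1 = 1/f_1 - 1/d_o1 = 1/15 - 1/40 = 0.04167 cm^-1, so d_i1 = 24.000 cm.
The intermediate image is 24.000 cm to the right of lens 1, so d_o2 = L - d_i1 = 56 - 24.000 = 32.000 cm.
Lens 2: 1/d_i2 = 1/f_2 - 1/d_o2 = 1/4.5 - 1/(32.000) = 0.19097 cm^-1, so d_i2 = 5.236 cm.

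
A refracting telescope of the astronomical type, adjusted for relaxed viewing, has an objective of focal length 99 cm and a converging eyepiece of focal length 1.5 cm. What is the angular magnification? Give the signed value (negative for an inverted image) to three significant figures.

M = -f_obj/f_eye = -99/(1.5) = -66.000.

-66.0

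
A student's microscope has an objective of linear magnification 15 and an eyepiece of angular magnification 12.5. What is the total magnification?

187.5

The overall magnification of a compound microscope is the product of the objective and eyepiece magnifications:
M = M_obj x M_eye = 15 x 12.5 = 187.5.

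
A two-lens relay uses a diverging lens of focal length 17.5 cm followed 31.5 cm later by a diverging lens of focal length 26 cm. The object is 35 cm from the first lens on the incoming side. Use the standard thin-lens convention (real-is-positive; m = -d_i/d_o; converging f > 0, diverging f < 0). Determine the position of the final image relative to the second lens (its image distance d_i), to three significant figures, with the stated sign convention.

First lens: d_i1 = 1/(1/(-17.5) - 1/35) = -11.667 cm.
The intermediate image is virtual, 11.667 cm to the left of lens 1, so d_o2 = L - d_i1 = 31.5 - (-11.667) = 43.167 cm.
Second lens: d_i2 = 1/(1/(-26) - 1/(43.167)) = -16.227 cm.

-16.2 cm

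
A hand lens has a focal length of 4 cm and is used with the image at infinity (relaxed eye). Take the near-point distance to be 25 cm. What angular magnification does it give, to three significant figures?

6.25

M = D/f = 25/4 = 6.250.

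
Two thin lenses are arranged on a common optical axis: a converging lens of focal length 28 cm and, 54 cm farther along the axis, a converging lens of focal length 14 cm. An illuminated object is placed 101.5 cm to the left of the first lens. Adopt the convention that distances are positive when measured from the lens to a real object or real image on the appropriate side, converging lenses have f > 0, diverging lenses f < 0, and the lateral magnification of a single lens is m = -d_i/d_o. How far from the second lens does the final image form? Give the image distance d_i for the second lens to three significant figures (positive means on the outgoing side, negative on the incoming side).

161 cm

Applying the thin-lens equation to the first lens, 1/28 = 1/101.5 + 1/d_i1, which gives d_i1 = 38.667 cm.
That image sits 15.333 cm in front of the second lens, so d_o2 = 15.333 cm.
Applying the thin-lens equation again with f_2 = 14 cm and d_o2 = 15.333 cm gives d_i2 = 161.000 cm.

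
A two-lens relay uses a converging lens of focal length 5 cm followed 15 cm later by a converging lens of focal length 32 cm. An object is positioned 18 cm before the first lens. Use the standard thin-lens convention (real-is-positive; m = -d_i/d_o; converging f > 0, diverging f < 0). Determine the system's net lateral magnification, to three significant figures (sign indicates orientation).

-0.514

Lens 1: 1/d_i1 = 1/f_1 - 1/d_o1 = 1/5 - 1/18 = 0.14444 cm^-1, so d_i1 = 6.923 cm.
m_1 = -(6.923)/18 = -0.3846.
The intermediate image is 6.923 cm to the right of lens 1, so d_o2 = L - d_i1 = 15 - 6.923 = 8.077 cm.
Lens 2: 1/d_i2 = 1/f_2 - 1/d_o2 = 1/32 - 1/(8.077) = -0.09256 cm^-1, so d_i2 = -10.804 cm.
m_2 = -(-10.804)/(8.077) = 1.3376.
The system's lateral magnification is m_1 m_2 = (-0.3846)(1.3376) = -0.5145.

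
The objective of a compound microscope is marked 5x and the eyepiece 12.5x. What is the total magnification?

The overall magnification of a compound microscope is the product of the objective and eyepiece magnifications:
M = M_obj x M_eye = 5 x 12.5 = 62.5.

62.5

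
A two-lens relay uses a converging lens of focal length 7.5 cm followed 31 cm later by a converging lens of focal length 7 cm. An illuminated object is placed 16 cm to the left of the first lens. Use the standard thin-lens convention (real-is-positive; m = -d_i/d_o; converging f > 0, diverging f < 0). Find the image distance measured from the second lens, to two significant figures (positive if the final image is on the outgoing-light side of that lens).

12 cm

Applying the thin-lens equation to the first lens, 1/7.5 = 1/16 + 1/d_i1, which gives d_i1 = 14.118 cm.
The intermediate image is 14.118 cm to the right of lens 1, so d_o2 = L - d_i1 = 31 - 14.118 = 16.882 cm.
Applying the thin-lens equation again with f_2 = 7 cm and d_o2 = 16.882 cm gives d_i2 = 11.958 cm.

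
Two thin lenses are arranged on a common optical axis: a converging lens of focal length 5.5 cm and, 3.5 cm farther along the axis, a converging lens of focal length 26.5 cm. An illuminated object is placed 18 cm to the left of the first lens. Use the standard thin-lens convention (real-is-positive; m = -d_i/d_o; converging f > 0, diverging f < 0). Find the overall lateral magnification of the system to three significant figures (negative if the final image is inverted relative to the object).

Lens 1: 1/d_i1 = 1/f_1 - 1/d_o1 = 1/5.5 - 1/18 = 0.12626 cm^-1, so d_i1 = 7.920 cm.
m_1 = -(7.920)/18 = -0.4400.
Since 7.920 cm > 3.5 cm, the first image lies past the second lens and serves as a virtual object: d_o2 = L - d_i1 = -4.420 cm.
Lens 2: 1/d_i2 = 1/f_2 - 1/d_o2 = 1/26.5 - 1/(-4.420) = 0.26398 cm^-1, so d_i2 = 3.788 cm.
m_2 = -(3.788)/(-4.420) = 0.8571.
The system's lateral magnification is m_1 m_2 = (-0.4400)(0.8571) = -0.3771.

-0.377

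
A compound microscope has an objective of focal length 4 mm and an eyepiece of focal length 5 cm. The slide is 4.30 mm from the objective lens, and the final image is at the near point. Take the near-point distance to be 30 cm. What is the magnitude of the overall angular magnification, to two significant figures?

93

Convert to cm: f_obj = 4 mm = 0.4 cm; d_o = 4.30 mm = 0.43 cm.
Objective: 1/d_i = 1/f_obj - 1/d_o = 1/0.4 - 1/0.43 = 0.17442 cm^-1, so d_i = 5.733 cm.
m_obj = -d_i/d_o = -5.733/0.43 = -13.333.
Eyepiece angular magnification (image at near point): M_eye = 1 + D/f_e = 1 + 30/5 = 7.000.
Overall M = m_obj x M_eye = (-13.333)(7.000) = -93.33.
|M| = 93.33.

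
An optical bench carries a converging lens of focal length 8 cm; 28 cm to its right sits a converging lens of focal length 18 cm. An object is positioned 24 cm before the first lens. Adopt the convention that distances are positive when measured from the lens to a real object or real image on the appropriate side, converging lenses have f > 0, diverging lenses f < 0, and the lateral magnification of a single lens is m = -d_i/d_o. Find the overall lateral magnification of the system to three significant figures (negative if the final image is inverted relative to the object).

-4.50

Lens 1: 1/d_i1 = 1/f_1 - 1/d_o1 = 1/8 - 1/24 = 0.08333 cm^-1, so d_i1 = 12.000 cm.
m_1 = -(12.000)/24 = -0.5000.
The intermediate image is 12.000 cm to the right of lens 1, so d_o2 = L - d_i1 = 28 - 12.000 = 16.000 cm.
Lens 2: 1/d_i2 = 1/f_2 - 1/d_o2 = 1/18 - 1/(16.000) = -0.00694 cm^-1, so d_i2 = -144.000 cm.
m_2 = -(-144.000)/(16.000) = 9.0000.
The system's lateral magnification is m_1 m_2 = (-0.5000)(9.0000) = -4.5000.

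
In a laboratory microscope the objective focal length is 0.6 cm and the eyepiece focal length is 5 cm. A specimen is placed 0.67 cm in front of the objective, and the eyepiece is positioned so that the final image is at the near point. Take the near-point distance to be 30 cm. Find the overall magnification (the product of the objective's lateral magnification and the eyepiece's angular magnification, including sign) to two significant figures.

Objective: 1/d_i = 1/f_obj - 1/d_o = 1/0.6 - 1/0.67 = 0.17413 cm^-1, so d_i = 5.743 cm.
m_obj = -d_i/d_o = -5.743/0.67 = -8.571.
Eyepiece angular magnification (image at near point): M_eye = 1 + D/f_e = 1 + 30/5 = 7.000.
Overall M = m_obj x M_eye = (-8.571)(7.000) = -60.00.

-60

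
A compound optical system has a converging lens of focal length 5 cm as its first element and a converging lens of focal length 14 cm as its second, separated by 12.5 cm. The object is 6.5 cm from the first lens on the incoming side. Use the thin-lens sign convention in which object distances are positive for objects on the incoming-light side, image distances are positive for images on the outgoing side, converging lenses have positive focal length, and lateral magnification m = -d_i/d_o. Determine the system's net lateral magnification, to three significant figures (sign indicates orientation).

-2.01

First lens: d_i1 = 1/(1/5 - 1/6.5) = 21.667 cm.
m_1 = -(21.667)/6.5 = -3.3333.
This image would form 21.667 cm past lens 1, i.e. 9.167 cm beyond lens 2, so it is a virtual object for lens 2: d_o2 = 12.5 - 21.667 = -9.167 cm.
Second lens: d_i2 = 1/(1/14 - 1/(-9.167)) = 5.540 cm.
m_2 = -(5.540)/(-9.167) = 0.6043.
Overall magnification: m = m_1 m_2 = -2.0144.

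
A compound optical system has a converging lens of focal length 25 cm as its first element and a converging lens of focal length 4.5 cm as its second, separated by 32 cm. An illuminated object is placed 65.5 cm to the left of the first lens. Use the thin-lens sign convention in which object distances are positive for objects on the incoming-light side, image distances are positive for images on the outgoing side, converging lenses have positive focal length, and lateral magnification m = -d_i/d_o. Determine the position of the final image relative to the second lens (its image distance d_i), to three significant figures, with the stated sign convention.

2.93 cm

Applying the thin-lens equation to the first lens, 1/25 = 1/65.5 + 1/d_i1, which gives d_i1 = 40.432 cm.
Since 40.432 cm > 32 cm, the first image lies past the second lens and serves as a virtual object: d_o2 = L - d_i1 = -8.432 cm.
Applying the thin-lens equation again with f_2 = 4.5 cm and d_o2 = -8.432 cm gives d_i2 = 2.934 cm.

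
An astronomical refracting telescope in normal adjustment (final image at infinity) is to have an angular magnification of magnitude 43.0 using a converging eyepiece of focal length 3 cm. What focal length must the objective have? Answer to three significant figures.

129 cm

|M| = f_obj/|f_eye|, so f_obj = |M| x |f_eye| = 43.0 x 3 = 129.000 cm.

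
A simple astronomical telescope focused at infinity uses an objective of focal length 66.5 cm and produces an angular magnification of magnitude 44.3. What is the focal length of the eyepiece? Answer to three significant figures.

|M| = f_obj/f_eye, so f_eye = f_obj/|M| = 66.5/44.3 = 1.501 cm.

1.50 cm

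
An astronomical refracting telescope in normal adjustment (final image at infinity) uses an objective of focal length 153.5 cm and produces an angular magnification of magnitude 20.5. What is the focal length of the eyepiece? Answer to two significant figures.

|M| = f_obj/f_eye, so f_eye = f_obj/|M| = 153.5/20.5 = 7.488 cm.

7.5 cm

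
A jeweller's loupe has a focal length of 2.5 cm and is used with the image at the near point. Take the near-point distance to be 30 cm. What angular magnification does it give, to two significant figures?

M = 1 + D/f = 1 + 30/2.5 = 13.000.

13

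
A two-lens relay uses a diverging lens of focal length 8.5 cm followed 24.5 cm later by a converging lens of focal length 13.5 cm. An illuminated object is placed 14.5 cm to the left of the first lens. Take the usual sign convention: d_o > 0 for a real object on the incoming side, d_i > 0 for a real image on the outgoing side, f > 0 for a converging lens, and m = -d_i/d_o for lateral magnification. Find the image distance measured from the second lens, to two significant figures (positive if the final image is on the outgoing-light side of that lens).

Lens 1: 1/d_i1 = 1/f_1 - 1/d_o1 = 1/(-8.5) - 1/14.5 = -0.18661 cm^-1, so d_i1 = -5.359 cm.
The intermediate image is virtual, 5.359 cm to the left of lens 1, so d_o2 = L - d_i1 = 24.5 - (-5.359) = 29.859 cm.
Lens 2: 1/d_i2 = 1/f_2 - 1/d_o2 = 1/13.5 - 1/(29.859) = 0.04058 cm^-1, so d_i2 = 24.641 cm.

25 cm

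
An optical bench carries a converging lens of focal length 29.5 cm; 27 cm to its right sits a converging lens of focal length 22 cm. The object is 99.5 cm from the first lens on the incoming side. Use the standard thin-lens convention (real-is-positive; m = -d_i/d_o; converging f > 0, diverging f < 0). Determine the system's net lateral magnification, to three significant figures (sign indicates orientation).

First lens: d_i1 = 1/(1/29.5 - 1/99.5) = 41.932 cm.
m_1 = -(41.932)/99.5 = -0.4214.
Since 41.932 cm > 27 cm, the first image lies past the second lens and serves as a virtual object: d_o2 = L - d_i1 = -14.932 cm.
Second lens: d_i2 = 1/(1/22 - 1/(-14.932)) = 8.895 cm.
m_2 = -(8.895)/(-14.932) = 0.5957.
The system's lateral magnification is m_1 m_2 = (-0.4214)(0.5957) = -0.2510.

-0.251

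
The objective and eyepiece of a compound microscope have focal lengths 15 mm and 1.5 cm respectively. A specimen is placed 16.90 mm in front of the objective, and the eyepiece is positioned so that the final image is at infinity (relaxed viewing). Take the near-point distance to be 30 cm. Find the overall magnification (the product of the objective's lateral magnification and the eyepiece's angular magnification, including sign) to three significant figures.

Convert to cm: f_obj = 15 mm = 1.5 cm; d_o = 16.90 mm = 1.69 cm.
Objective: 1/d_i = 1/f_obj - 1/d_o = 1/1.5 - 1/1.69 = 0.07495 cm^-1, so d_i = 13.342 cm.
m_obj = -d_i/d_o = -13.342/1.69 = -7.895.
Eyepiece angular magnification (image at infinity): M_eye = D/f_e = 30/1.5 = 20.000.
Overall M = m_obj x M_eye = (-7.895)(20.000) = -157.89.

-158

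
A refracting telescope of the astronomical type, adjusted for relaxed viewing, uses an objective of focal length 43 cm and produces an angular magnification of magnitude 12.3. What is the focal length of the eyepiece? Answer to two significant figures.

3.5 cm

|M| = f_obj/f_eye, so f_eye = f_obj/|M| = 43/12.3 = 3.496 cm.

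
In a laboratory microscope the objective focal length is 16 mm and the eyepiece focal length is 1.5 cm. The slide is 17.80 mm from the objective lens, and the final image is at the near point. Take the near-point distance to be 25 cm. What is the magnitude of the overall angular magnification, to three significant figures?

Convert to cm: f_obj = 16 mm = 1.6 cm; d_o = 17.80 mm = 1.78 cm.
Objective: 1/d_i = 1/f_obj - 1/d_o = 1/1.6 - 1/1.78 = 0.06320 cm^-1, so d_i = 15.822 cm.
m_obj = -d_i/d_o = -15.822/1.78 = -8.889.
Eyepiece angular magnification (image at near point): M_eye = 1 + D/f_e = 1 + 25/1.5 = 17.667.
Overall M = m_obj x M_eye = (-8.889)(17.667) = -157.04.
|M| = 157.04.

157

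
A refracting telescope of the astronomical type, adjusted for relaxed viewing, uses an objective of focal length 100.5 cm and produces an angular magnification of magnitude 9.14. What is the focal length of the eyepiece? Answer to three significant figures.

|M| = f_obj/f_eye, so f_eye = f_obj/|M| = 100.5/9.14 = 10.996 cm.

11.0 cm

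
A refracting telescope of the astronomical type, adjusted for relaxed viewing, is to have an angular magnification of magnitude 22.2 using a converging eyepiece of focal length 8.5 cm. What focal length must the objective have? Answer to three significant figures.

|M| = f_obj/|f_eye|, so f_obj = |M| x |f_eye| = 22.2 x 8.5 = 188.700 cm.

189 cm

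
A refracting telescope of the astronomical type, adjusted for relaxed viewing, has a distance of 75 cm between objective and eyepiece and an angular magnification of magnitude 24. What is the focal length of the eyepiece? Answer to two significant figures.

3.0 cm

In normal adjustment the tube length equals f_obj + f_eye and |M| = f_obj/f_eye.
So f_obj = 24 f_eye and 24 f_eye + f_eye = 75 cm, giving f_eye = 75/25 = 3.000 cm and f_obj = 72.000 cm.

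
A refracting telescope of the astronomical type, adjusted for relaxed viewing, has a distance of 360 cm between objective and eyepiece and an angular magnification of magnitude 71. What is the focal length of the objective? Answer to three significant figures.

In normal adjustment the tube length equals f_obj + f_eye and |M| = f_obj/f_eye.
So f_obj = 71 f_eye and 71 f_eye + f_eye = 360 cm, giving f_eye = 360/72 = 5.000 cm and f_obj = 355.000 cm.

355 cm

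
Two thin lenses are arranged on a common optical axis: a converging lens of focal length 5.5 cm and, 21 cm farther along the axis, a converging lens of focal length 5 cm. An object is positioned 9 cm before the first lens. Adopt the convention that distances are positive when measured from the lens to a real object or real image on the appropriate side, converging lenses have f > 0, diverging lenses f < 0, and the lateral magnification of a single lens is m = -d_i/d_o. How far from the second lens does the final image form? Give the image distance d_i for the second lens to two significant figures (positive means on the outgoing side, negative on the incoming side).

First lens: d_i1 = 1/(1/5.5 - 1/9) = 14.143 cm.
That image sits 6.857 cm in front of the second lens, so d_o2 = 6.857 cm.
Second lens: d_i2 = 1/(1/5 - 1/(6.857)) = 18.462 cm.

18 cm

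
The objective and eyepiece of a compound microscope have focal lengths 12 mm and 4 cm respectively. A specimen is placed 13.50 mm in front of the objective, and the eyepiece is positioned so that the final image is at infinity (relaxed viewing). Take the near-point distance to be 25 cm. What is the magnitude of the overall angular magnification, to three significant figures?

Convert to cm: f_obj = 12 mm = 1.2 cm; d_o = 13.50 mm = 1.35 cm.
Objective: 1/d_i = 1/f_obj - 1/d_o = 1/1.2 - 1/1.35 = 0.09259 cm^-1, so d_i = 10.800 cm.
m_obj = -d_i/d_o = -10.800/1.35 = -8.000.
Eyepiece angular magnification (image at infinity): M_eye = D/f_e = 25/4 = 6.250.
Overall M = m_obj x M_eye = (-8.000)(6.250) = -50.00.
|M| = 50.00.

50.0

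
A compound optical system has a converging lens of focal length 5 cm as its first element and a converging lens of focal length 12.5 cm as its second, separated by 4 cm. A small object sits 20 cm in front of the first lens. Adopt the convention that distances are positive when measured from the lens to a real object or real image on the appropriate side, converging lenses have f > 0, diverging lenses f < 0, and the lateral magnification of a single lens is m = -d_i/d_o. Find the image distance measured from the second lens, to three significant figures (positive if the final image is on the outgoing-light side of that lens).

2.20 cm

Lens 1: 1/d_i1 = 1/f_1 - 1/d_o1 = 1/5 - 1/20 = 0.15000 cm^-1, so d_i1 = 6.667 cm.
Since 6.667 cm > 4 cm, the first image lies past the second lens and serves as a virtual object: d_o2 = L - d_i1 = -2.667 cm.
Lens 2: 1/d_i2 = 1/f_2 - 1/d_o2 = 1/12.5 - 1/(-2.667) = 0.45500 cm^-1, so d_i2 = 2.198 cm.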